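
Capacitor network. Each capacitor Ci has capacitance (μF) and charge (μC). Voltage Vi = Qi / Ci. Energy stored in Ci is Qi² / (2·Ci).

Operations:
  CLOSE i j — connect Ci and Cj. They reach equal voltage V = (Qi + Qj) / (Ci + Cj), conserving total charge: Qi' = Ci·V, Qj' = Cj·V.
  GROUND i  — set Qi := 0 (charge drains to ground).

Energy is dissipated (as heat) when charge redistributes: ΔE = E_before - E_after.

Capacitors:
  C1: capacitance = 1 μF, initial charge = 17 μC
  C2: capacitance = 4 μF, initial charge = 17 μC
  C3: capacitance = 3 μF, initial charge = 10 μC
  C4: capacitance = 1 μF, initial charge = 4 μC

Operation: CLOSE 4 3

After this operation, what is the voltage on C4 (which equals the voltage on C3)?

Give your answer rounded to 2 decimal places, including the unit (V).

Initial: C1(1μF, Q=17μC, V=17.00V), C2(4μF, Q=17μC, V=4.25V), C3(3μF, Q=10μC, V=3.33V), C4(1μF, Q=4μC, V=4.00V)
Op 1: CLOSE 4-3: Q_total=14.00, C_total=4.00, V=3.50; Q4=3.50, Q3=10.50; dissipated=0.167

Answer: 3.50 V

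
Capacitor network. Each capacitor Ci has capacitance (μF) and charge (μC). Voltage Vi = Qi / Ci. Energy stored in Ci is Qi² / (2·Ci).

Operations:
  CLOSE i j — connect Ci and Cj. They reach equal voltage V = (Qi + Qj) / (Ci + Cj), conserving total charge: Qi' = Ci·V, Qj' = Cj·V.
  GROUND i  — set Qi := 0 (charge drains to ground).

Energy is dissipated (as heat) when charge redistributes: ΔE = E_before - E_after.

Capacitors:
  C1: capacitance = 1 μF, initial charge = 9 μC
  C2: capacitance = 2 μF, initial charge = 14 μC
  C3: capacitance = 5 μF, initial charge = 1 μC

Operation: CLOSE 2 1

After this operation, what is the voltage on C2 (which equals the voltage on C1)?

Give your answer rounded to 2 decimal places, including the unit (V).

Initial: C1(1μF, Q=9μC, V=9.00V), C2(2μF, Q=14μC, V=7.00V), C3(5μF, Q=1μC, V=0.20V)
Op 1: CLOSE 2-1: Q_total=23.00, C_total=3.00, V=7.67; Q2=15.33, Q1=7.67; dissipated=1.333

Answer: 7.67 V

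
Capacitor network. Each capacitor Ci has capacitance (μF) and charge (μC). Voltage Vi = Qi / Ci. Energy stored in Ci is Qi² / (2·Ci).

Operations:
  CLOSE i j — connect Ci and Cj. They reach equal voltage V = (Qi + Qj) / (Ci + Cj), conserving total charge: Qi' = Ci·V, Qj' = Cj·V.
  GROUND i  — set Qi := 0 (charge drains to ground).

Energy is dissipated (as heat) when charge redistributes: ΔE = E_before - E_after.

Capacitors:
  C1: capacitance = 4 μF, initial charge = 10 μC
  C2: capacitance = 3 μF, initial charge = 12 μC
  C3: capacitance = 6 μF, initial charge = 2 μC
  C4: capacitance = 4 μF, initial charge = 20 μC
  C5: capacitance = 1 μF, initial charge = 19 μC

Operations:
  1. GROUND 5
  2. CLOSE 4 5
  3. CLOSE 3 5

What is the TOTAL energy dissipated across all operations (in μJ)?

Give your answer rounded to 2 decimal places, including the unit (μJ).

Answer: 196.26 μJ

Derivation:
Initial: C1(4μF, Q=10μC, V=2.50V), C2(3μF, Q=12μC, V=4.00V), C3(6μF, Q=2μC, V=0.33V), C4(4μF, Q=20μC, V=5.00V), C5(1μF, Q=19μC, V=19.00V)
Op 1: GROUND 5: Q5=0; energy lost=180.500
Op 2: CLOSE 4-5: Q_total=20.00, C_total=5.00, V=4.00; Q4=16.00, Q5=4.00; dissipated=10.000
Op 3: CLOSE 3-5: Q_total=6.00, C_total=7.00, V=0.86; Q3=5.14, Q5=0.86; dissipated=5.762
Total dissipated: 196.262 μJ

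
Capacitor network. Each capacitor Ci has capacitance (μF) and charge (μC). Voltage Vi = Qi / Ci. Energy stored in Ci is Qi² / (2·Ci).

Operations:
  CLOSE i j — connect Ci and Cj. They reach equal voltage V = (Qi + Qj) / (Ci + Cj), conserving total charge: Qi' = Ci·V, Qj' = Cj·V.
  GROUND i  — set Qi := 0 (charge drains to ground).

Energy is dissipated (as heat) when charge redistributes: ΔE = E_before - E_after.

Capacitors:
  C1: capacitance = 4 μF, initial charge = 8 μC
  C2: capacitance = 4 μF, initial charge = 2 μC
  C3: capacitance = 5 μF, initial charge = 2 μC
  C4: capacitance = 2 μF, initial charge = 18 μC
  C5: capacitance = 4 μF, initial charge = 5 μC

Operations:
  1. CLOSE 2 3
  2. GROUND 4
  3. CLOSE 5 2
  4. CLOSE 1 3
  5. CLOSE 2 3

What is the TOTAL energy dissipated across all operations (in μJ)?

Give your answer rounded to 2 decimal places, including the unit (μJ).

Initial: C1(4μF, Q=8μC, V=2.00V), C2(4μF, Q=2μC, V=0.50V), C3(5μF, Q=2μC, V=0.40V), C4(2μF, Q=18μC, V=9.00V), C5(4μF, Q=5μC, V=1.25V)
Op 1: CLOSE 2-3: Q_total=4.00, C_total=9.00, V=0.44; Q2=1.78, Q3=2.22; dissipated=0.011
Op 2: GROUND 4: Q4=0; energy lost=81.000
Op 3: CLOSE 5-2: Q_total=6.78, C_total=8.00, V=0.85; Q5=3.39, Q2=3.39; dissipated=0.649
Op 4: CLOSE 1-3: Q_total=10.22, C_total=9.00, V=1.14; Q1=4.54, Q3=5.68; dissipated=2.689
Op 5: CLOSE 2-3: Q_total=9.07, C_total=9.00, V=1.01; Q2=4.03, Q3=5.04; dissipated=0.093
Total dissipated: 84.441 μJ

Answer: 84.44 μJ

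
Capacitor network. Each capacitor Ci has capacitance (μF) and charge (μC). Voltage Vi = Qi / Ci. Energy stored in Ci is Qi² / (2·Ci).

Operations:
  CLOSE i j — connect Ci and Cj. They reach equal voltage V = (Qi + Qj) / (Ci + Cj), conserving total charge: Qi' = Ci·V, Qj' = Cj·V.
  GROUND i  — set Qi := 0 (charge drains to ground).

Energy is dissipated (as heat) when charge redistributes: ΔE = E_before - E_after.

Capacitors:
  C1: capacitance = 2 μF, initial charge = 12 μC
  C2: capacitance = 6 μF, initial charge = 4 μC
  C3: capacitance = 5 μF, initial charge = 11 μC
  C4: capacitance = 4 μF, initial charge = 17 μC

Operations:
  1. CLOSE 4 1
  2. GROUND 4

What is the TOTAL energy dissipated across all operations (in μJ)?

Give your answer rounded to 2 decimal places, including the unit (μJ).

Initial: C1(2μF, Q=12μC, V=6.00V), C2(6μF, Q=4μC, V=0.67V), C3(5μF, Q=11μC, V=2.20V), C4(4μF, Q=17μC, V=4.25V)
Op 1: CLOSE 4-1: Q_total=29.00, C_total=6.00, V=4.83; Q4=19.33, Q1=9.67; dissipated=2.042
Op 2: GROUND 4: Q4=0; energy lost=46.722
Total dissipated: 48.764 μJ

Answer: 48.76 μJ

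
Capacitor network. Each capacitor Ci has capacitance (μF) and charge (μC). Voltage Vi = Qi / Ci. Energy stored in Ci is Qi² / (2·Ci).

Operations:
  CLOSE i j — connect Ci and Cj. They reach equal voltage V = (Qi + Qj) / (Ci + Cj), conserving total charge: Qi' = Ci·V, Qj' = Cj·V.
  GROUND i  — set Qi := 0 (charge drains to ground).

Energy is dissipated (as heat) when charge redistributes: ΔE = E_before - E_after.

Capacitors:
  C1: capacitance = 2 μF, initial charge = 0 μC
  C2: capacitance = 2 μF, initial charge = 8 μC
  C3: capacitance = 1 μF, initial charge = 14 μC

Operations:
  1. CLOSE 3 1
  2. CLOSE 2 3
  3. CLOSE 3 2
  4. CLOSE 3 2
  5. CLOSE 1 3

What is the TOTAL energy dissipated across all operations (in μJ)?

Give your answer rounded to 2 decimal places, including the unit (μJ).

Answer: 65.55 μJ

Derivation:
Initial: C1(2μF, Q=0μC, V=0.00V), C2(2μF, Q=8μC, V=4.00V), C3(1μF, Q=14μC, V=14.00V)
Op 1: CLOSE 3-1: Q_total=14.00, C_total=3.00, V=4.67; Q3=4.67, Q1=9.33; dissipated=65.333
Op 2: CLOSE 2-3: Q_total=12.67, C_total=3.00, V=4.22; Q2=8.44, Q3=4.22; dissipated=0.148
Op 3: CLOSE 3-2: Q_total=12.67, C_total=3.00, V=4.22; Q3=4.22, Q2=8.44; dissipated=0.000
Op 4: CLOSE 3-2: Q_total=12.67, C_total=3.00, V=4.22; Q3=4.22, Q2=8.44; dissipated=0.000
Op 5: CLOSE 1-3: Q_total=13.56, C_total=3.00, V=4.52; Q1=9.04, Q3=4.52; dissipated=0.066
Total dissipated: 65.547 μJ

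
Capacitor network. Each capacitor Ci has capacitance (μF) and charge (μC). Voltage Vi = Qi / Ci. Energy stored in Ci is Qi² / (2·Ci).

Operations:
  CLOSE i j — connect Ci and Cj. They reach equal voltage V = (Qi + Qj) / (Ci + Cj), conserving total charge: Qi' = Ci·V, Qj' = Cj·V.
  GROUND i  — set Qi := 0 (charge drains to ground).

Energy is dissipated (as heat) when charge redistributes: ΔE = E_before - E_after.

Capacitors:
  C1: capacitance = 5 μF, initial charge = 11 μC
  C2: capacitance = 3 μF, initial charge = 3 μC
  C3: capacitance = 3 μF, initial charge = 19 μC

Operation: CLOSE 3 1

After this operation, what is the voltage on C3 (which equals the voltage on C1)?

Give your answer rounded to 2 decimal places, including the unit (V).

Initial: C1(5μF, Q=11μC, V=2.20V), C2(3μF, Q=3μC, V=1.00V), C3(3μF, Q=19μC, V=6.33V)
Op 1: CLOSE 3-1: Q_total=30.00, C_total=8.00, V=3.75; Q3=11.25, Q1=18.75; dissipated=16.017

Answer: 3.75 V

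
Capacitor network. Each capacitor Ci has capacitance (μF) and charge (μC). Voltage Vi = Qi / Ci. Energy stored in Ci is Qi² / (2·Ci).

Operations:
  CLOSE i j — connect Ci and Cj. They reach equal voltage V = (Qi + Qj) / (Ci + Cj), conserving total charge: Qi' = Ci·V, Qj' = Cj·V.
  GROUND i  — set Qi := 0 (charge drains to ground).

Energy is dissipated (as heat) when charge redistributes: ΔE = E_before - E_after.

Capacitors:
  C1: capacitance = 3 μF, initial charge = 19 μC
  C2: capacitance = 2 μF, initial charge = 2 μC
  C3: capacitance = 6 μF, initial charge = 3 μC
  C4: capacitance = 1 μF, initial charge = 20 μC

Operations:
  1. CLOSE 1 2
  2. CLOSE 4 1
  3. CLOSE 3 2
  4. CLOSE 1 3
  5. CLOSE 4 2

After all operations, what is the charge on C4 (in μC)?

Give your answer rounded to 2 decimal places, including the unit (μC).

Answer: 3.67 μC

Derivation:
Initial: C1(3μF, Q=19μC, V=6.33V), C2(2μF, Q=2μC, V=1.00V), C3(6μF, Q=3μC, V=0.50V), C4(1μF, Q=20μC, V=20.00V)
Op 1: CLOSE 1-2: Q_total=21.00, C_total=5.00, V=4.20; Q1=12.60, Q2=8.40; dissipated=17.067
Op 2: CLOSE 4-1: Q_total=32.60, C_total=4.00, V=8.15; Q4=8.15, Q1=24.45; dissipated=93.615
Op 3: CLOSE 3-2: Q_total=11.40, C_total=8.00, V=1.43; Q3=8.55, Q2=2.85; dissipated=10.268
Op 4: CLOSE 1-3: Q_total=33.00, C_total=9.00, V=3.67; Q1=11.00, Q3=22.00; dissipated=45.226
Op 5: CLOSE 4-2: Q_total=11.00, C_total=3.00, V=3.67; Q4=3.67, Q2=7.33; dissipated=15.075
Final charges: Q1=11.00, Q2=7.33, Q3=22.00, Q4=3.67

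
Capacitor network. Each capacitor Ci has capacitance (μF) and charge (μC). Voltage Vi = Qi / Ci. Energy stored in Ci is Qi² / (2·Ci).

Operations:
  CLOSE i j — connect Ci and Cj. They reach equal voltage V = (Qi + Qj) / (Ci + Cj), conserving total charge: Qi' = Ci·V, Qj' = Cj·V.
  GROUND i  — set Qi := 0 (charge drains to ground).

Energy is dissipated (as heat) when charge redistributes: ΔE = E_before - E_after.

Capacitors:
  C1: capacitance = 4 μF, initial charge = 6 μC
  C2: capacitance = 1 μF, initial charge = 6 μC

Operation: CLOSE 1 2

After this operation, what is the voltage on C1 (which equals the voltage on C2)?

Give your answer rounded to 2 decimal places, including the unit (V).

Answer: 2.40 V

Derivation:
Initial: C1(4μF, Q=6μC, V=1.50V), C2(1μF, Q=6μC, V=6.00V)
Op 1: CLOSE 1-2: Q_total=12.00, C_total=5.00, V=2.40; Q1=9.60, Q2=2.40; dissipated=8.100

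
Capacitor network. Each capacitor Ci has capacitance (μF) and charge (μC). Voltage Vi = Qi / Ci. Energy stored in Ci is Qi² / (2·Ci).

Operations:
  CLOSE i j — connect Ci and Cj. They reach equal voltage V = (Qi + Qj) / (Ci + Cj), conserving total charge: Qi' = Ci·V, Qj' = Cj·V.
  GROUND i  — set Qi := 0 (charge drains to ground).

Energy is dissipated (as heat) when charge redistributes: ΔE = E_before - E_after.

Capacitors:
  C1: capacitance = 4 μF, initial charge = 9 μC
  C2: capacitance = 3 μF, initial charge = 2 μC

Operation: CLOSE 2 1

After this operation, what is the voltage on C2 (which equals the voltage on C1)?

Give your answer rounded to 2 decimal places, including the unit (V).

Initial: C1(4μF, Q=9μC, V=2.25V), C2(3μF, Q=2μC, V=0.67V)
Op 1: CLOSE 2-1: Q_total=11.00, C_total=7.00, V=1.57; Q2=4.71, Q1=6.29; dissipated=2.149

Answer: 1.57 V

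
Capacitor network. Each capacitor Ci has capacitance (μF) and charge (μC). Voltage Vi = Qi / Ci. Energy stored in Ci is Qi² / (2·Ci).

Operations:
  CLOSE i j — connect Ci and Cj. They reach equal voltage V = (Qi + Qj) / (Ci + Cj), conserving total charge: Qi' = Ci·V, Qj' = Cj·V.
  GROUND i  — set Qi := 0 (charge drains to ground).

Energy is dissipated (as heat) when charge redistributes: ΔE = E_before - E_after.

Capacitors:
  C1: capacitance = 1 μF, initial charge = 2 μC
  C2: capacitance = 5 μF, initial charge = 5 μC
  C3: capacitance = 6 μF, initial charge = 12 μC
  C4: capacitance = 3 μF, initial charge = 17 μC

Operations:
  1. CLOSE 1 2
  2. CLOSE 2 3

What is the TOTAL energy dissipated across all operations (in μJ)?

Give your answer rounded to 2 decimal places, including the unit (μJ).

Answer: 1.36 μJ

Derivation:
Initial: C1(1μF, Q=2μC, V=2.00V), C2(5μF, Q=5μC, V=1.00V), C3(6μF, Q=12μC, V=2.00V), C4(3μF, Q=17μC, V=5.67V)
Op 1: CLOSE 1-2: Q_total=7.00, C_total=6.00, V=1.17; Q1=1.17, Q2=5.83; dissipated=0.417
Op 2: CLOSE 2-3: Q_total=17.83, C_total=11.00, V=1.62; Q2=8.11, Q3=9.73; dissipated=0.947
Total dissipated: 1.364 μJ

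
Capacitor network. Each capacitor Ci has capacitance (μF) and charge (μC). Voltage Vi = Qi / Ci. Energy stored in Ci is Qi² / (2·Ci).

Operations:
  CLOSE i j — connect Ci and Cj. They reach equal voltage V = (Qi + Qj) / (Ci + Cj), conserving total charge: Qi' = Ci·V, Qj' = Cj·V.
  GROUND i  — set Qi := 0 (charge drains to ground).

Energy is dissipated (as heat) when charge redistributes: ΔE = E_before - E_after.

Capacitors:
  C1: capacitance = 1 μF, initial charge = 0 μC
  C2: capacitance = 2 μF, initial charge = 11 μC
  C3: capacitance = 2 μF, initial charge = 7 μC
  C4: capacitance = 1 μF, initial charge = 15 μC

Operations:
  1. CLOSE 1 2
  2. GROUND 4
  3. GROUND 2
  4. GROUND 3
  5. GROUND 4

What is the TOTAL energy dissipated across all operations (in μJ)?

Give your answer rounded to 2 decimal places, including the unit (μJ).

Answer: 148.28 μJ

Derivation:
Initial: C1(1μF, Q=0μC, V=0.00V), C2(2μF, Q=11μC, V=5.50V), C3(2μF, Q=7μC, V=3.50V), C4(1μF, Q=15μC, V=15.00V)
Op 1: CLOSE 1-2: Q_total=11.00, C_total=3.00, V=3.67; Q1=3.67, Q2=7.33; dissipated=10.083
Op 2: GROUND 4: Q4=0; energy lost=112.500
Op 3: GROUND 2: Q2=0; energy lost=13.444
Op 4: GROUND 3: Q3=0; energy lost=12.250
Op 5: GROUND 4: Q4=0; energy lost=0.000
Total dissipated: 148.278 μJ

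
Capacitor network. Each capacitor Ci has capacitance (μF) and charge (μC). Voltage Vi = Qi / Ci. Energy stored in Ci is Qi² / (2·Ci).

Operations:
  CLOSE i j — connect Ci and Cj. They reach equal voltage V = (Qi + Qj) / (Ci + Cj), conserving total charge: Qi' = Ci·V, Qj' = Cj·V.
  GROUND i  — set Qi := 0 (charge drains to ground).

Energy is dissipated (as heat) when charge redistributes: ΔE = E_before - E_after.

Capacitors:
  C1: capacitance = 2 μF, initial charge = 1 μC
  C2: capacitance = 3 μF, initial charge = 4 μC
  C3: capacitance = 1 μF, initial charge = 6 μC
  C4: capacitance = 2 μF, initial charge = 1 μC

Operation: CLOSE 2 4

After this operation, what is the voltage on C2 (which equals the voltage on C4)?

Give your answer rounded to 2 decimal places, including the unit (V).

Initial: C1(2μF, Q=1μC, V=0.50V), C2(3μF, Q=4μC, V=1.33V), C3(1μF, Q=6μC, V=6.00V), C4(2μF, Q=1μC, V=0.50V)
Op 1: CLOSE 2-4: Q_total=5.00, C_total=5.00, V=1.00; Q2=3.00, Q4=2.00; dissipated=0.417

Answer: 1.00 V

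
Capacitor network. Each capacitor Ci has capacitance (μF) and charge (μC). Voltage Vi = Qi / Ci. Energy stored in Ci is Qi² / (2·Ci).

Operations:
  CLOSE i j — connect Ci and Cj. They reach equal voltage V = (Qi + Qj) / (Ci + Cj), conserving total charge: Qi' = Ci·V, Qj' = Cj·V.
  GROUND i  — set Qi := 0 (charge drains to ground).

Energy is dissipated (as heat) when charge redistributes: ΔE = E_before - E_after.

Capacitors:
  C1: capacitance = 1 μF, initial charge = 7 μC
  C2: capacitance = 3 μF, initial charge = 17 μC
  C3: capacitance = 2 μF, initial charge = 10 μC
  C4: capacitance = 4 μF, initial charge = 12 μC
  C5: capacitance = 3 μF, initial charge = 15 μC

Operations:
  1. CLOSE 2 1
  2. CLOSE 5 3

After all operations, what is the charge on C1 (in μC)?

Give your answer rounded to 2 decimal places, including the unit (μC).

Initial: C1(1μF, Q=7μC, V=7.00V), C2(3μF, Q=17μC, V=5.67V), C3(2μF, Q=10μC, V=5.00V), C4(4μF, Q=12μC, V=3.00V), C5(3μF, Q=15μC, V=5.00V)
Op 1: CLOSE 2-1: Q_total=24.00, C_total=4.00, V=6.00; Q2=18.00, Q1=6.00; dissipated=0.667
Op 2: CLOSE 5-3: Q_total=25.00, C_total=5.00, V=5.00; Q5=15.00, Q3=10.00; dissipated=0.000
Final charges: Q1=6.00, Q2=18.00, Q3=10.00, Q4=12.00, Q5=15.00

Answer: 6.00 μC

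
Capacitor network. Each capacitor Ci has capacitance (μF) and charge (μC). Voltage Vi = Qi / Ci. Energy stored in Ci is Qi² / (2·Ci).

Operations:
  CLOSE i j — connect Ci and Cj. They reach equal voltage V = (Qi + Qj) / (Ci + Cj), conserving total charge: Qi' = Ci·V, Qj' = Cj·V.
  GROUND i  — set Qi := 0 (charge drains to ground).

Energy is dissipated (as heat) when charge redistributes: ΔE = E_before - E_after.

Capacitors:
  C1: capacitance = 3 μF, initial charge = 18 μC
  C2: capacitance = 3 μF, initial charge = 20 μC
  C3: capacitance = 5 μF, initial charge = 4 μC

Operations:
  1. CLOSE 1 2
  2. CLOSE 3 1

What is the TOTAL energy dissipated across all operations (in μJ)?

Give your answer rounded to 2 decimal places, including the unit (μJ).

Initial: C1(3μF, Q=18μC, V=6.00V), C2(3μF, Q=20μC, V=6.67V), C3(5μF, Q=4μC, V=0.80V)
Op 1: CLOSE 1-2: Q_total=38.00, C_total=6.00, V=6.33; Q1=19.00, Q2=19.00; dissipated=0.333
Op 2: CLOSE 3-1: Q_total=23.00, C_total=8.00, V=2.88; Q3=14.38, Q1=8.62; dissipated=28.704
Total dissipated: 29.038 μJ

Answer: 29.04 μJ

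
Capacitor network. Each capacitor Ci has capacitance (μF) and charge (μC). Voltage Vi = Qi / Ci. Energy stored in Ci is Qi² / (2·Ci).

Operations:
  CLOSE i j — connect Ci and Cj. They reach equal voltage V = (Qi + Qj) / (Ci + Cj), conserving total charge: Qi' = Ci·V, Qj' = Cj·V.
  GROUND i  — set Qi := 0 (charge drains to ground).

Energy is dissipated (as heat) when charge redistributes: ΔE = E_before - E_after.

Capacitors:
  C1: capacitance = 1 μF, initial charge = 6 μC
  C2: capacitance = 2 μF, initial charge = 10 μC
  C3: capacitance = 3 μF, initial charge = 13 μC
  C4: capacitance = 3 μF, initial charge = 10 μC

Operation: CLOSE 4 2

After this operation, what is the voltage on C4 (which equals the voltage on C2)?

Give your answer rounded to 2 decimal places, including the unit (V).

Initial: C1(1μF, Q=6μC, V=6.00V), C2(2μF, Q=10μC, V=5.00V), C3(3μF, Q=13μC, V=4.33V), C4(3μF, Q=10μC, V=3.33V)
Op 1: CLOSE 4-2: Q_total=20.00, C_total=5.00, V=4.00; Q4=12.00, Q2=8.00; dissipated=1.667

Answer: 4.00 V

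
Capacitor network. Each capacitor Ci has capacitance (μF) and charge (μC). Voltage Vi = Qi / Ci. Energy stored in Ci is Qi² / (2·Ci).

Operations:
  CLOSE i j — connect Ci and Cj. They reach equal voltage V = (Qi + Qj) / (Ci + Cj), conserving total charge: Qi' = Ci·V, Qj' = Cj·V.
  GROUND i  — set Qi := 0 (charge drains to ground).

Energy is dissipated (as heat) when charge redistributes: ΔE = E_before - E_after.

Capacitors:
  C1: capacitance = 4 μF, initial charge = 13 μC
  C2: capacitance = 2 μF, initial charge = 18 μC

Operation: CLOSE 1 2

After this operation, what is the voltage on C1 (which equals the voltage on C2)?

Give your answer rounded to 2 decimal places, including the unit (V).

Initial: C1(4μF, Q=13μC, V=3.25V), C2(2μF, Q=18μC, V=9.00V)
Op 1: CLOSE 1-2: Q_total=31.00, C_total=6.00, V=5.17; Q1=20.67, Q2=10.33; dissipated=22.042

Answer: 5.17 V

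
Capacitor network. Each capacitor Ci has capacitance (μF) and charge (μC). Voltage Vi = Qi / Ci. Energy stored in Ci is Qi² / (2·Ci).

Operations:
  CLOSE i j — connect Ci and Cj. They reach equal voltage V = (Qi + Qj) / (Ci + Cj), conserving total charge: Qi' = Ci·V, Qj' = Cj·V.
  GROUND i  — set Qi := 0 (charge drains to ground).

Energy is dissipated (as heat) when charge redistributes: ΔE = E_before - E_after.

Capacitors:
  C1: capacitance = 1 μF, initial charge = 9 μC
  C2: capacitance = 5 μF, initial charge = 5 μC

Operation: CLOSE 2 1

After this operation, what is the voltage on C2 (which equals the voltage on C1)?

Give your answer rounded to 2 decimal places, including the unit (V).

Initial: C1(1μF, Q=9μC, V=9.00V), C2(5μF, Q=5μC, V=1.00V)
Op 1: CLOSE 2-1: Q_total=14.00, C_total=6.00, V=2.33; Q2=11.67, Q1=2.33; dissipated=26.667

Answer: 2.33 V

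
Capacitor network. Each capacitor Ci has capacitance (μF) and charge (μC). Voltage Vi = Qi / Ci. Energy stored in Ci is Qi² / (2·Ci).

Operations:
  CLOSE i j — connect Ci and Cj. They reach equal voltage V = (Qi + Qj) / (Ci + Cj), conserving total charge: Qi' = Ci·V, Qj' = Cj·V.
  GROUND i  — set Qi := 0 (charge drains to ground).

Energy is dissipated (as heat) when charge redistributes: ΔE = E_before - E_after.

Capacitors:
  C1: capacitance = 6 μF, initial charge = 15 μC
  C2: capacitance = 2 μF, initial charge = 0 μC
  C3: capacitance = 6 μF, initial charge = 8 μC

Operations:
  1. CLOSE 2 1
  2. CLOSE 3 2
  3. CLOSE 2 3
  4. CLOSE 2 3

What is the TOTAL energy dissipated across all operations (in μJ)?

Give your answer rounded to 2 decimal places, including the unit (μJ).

Answer: 4.91 μJ

Derivation:
Initial: C1(6μF, Q=15μC, V=2.50V), C2(2μF, Q=0μC, V=0.00V), C3(6μF, Q=8μC, V=1.33V)
Op 1: CLOSE 2-1: Q_total=15.00, C_total=8.00, V=1.88; Q2=3.75, Q1=11.25; dissipated=4.688
Op 2: CLOSE 3-2: Q_total=11.75, C_total=8.00, V=1.47; Q3=8.81, Q2=2.94; dissipated=0.220
Op 3: CLOSE 2-3: Q_total=11.75, C_total=8.00, V=1.47; Q2=2.94, Q3=8.81; dissipated=0.000
Op 4: CLOSE 2-3: Q_total=11.75, C_total=8.00, V=1.47; Q2=2.94, Q3=8.81; dissipated=0.000
Total dissipated: 4.908 μJ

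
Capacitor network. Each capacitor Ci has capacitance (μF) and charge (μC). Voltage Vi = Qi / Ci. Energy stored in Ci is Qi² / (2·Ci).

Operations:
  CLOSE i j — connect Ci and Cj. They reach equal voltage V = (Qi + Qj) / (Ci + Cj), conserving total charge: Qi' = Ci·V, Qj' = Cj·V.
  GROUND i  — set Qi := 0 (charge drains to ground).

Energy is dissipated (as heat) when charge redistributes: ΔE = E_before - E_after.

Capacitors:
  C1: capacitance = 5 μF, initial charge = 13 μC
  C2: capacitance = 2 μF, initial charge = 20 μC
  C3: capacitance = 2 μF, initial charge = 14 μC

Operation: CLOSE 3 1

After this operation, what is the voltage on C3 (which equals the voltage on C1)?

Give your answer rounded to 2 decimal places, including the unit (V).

Answer: 3.86 V

Derivation:
Initial: C1(5μF, Q=13μC, V=2.60V), C2(2μF, Q=20μC, V=10.00V), C3(2μF, Q=14μC, V=7.00V)
Op 1: CLOSE 3-1: Q_total=27.00, C_total=7.00, V=3.86; Q3=7.71, Q1=19.29; dissipated=13.829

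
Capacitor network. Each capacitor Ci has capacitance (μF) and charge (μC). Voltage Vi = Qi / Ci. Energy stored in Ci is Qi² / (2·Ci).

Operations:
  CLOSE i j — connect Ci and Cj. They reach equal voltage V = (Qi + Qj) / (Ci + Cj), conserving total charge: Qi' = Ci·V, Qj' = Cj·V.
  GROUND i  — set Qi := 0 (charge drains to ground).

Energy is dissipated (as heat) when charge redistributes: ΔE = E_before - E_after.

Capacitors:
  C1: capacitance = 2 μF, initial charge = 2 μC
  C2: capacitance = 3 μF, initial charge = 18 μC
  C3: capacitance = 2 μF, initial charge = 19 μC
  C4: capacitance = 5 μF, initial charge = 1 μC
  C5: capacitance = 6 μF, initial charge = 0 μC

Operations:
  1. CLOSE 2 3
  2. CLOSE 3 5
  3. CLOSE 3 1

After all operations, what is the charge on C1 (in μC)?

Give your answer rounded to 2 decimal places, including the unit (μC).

Answer: 2.85 μC

Derivation:
Initial: C1(2μF, Q=2μC, V=1.00V), C2(3μF, Q=18μC, V=6.00V), C3(2μF, Q=19μC, V=9.50V), C4(5μF, Q=1μC, V=0.20V), C5(6μF, Q=0μC, V=0.00V)
Op 1: CLOSE 2-3: Q_total=37.00, C_total=5.00, V=7.40; Q2=22.20, Q3=14.80; dissipated=7.350
Op 2: CLOSE 3-5: Q_total=14.80, C_total=8.00, V=1.85; Q3=3.70, Q5=11.10; dissipated=41.070
Op 3: CLOSE 3-1: Q_total=5.70, C_total=4.00, V=1.43; Q3=2.85, Q1=2.85; dissipated=0.361
Final charges: Q1=2.85, Q2=22.20, Q3=2.85, Q4=1.00, Q5=11.10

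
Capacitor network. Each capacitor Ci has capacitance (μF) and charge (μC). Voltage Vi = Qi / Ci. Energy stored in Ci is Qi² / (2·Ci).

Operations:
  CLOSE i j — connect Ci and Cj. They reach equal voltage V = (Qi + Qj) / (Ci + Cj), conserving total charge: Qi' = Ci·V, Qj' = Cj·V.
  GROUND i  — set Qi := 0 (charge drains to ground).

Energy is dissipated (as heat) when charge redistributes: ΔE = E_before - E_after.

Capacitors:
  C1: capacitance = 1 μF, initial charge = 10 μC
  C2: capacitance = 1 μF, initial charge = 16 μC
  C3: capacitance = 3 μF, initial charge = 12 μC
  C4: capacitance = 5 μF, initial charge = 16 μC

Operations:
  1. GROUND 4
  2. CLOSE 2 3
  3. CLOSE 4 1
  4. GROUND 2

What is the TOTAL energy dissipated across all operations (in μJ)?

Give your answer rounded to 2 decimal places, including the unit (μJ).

Answer: 145.77 μJ

Derivation:
Initial: C1(1μF, Q=10μC, V=10.00V), C2(1μF, Q=16μC, V=16.00V), C3(3μF, Q=12μC, V=4.00V), C4(5μF, Q=16μC, V=3.20V)
Op 1: GROUND 4: Q4=0; energy lost=25.600
Op 2: CLOSE 2-3: Q_total=28.00, C_total=4.00, V=7.00; Q2=7.00, Q3=21.00; dissipated=54.000
Op 3: CLOSE 4-1: Q_total=10.00, C_total=6.00, V=1.67; Q4=8.33, Q1=1.67; dissipated=41.667
Op 4: GROUND 2: Q2=0; energy lost=24.500
Total dissipated: 145.767 μJ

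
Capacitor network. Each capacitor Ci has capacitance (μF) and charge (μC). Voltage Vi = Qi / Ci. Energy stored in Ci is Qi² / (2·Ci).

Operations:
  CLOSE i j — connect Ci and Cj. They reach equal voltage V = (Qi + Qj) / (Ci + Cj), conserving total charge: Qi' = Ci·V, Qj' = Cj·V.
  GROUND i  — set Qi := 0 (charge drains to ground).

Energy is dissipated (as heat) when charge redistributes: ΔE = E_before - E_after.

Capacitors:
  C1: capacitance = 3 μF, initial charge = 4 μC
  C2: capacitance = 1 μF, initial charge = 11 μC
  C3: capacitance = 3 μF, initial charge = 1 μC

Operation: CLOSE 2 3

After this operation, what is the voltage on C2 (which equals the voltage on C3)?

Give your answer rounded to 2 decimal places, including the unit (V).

Initial: C1(3μF, Q=4μC, V=1.33V), C2(1μF, Q=11μC, V=11.00V), C3(3μF, Q=1μC, V=0.33V)
Op 1: CLOSE 2-3: Q_total=12.00, C_total=4.00, V=3.00; Q2=3.00, Q3=9.00; dissipated=42.667

Answer: 3.00 V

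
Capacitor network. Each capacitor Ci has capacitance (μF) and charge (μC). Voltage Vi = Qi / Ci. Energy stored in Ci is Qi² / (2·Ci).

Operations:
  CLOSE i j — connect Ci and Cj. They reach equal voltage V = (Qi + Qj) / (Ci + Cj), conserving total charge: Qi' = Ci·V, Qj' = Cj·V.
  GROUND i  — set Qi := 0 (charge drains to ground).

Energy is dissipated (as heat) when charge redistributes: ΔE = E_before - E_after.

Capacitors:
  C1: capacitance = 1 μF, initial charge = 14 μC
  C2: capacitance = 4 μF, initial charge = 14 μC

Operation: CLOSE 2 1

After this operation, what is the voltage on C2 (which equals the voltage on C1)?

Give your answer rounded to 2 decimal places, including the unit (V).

Answer: 5.60 V

Derivation:
Initial: C1(1μF, Q=14μC, V=14.00V), C2(4μF, Q=14μC, V=3.50V)
Op 1: CLOSE 2-1: Q_total=28.00, C_total=5.00, V=5.60; Q2=22.40, Q1=5.60; dissipated=44.100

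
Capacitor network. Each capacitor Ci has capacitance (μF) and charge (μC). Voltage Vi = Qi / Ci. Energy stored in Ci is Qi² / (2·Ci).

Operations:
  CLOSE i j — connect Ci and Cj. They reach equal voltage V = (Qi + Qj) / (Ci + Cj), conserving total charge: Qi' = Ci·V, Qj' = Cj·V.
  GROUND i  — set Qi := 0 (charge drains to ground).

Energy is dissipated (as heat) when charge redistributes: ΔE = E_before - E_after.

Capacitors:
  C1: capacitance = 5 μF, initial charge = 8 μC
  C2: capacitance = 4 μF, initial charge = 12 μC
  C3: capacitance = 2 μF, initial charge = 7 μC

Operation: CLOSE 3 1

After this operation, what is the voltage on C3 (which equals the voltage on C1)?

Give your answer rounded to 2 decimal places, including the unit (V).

Answer: 2.14 V

Derivation:
Initial: C1(5μF, Q=8μC, V=1.60V), C2(4μF, Q=12μC, V=3.00V), C3(2μF, Q=7μC, V=3.50V)
Op 1: CLOSE 3-1: Q_total=15.00, C_total=7.00, V=2.14; Q3=4.29, Q1=10.71; dissipated=2.579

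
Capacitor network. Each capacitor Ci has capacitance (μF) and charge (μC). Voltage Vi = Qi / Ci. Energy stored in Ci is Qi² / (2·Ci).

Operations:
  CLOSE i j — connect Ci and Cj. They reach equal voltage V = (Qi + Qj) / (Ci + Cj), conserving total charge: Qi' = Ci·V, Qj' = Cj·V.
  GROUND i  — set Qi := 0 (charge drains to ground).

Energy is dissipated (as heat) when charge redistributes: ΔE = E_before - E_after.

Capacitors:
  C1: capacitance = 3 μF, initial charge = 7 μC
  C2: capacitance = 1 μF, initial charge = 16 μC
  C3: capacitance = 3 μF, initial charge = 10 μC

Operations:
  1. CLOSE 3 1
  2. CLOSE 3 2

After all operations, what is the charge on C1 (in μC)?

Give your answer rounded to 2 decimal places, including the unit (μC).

Answer: 8.50 μC

Derivation:
Initial: C1(3μF, Q=7μC, V=2.33V), C2(1μF, Q=16μC, V=16.00V), C3(3μF, Q=10μC, V=3.33V)
Op 1: CLOSE 3-1: Q_total=17.00, C_total=6.00, V=2.83; Q3=8.50, Q1=8.50; dissipated=0.750
Op 2: CLOSE 3-2: Q_total=24.50, C_total=4.00, V=6.12; Q3=18.38, Q2=6.12; dissipated=65.010
Final charges: Q1=8.50, Q2=6.12, Q3=18.38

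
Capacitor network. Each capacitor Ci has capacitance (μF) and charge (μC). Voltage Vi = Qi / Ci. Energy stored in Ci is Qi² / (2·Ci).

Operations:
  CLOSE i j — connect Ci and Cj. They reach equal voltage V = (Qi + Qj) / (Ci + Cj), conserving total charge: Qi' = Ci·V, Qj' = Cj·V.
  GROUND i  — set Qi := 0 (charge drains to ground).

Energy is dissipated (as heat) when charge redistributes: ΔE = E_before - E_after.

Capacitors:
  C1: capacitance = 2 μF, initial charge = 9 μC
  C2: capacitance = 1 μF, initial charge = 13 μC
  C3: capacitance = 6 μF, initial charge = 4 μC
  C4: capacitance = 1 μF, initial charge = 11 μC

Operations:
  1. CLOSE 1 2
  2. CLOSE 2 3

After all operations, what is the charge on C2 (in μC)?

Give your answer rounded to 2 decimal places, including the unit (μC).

Answer: 1.62 μC

Derivation:
Initial: C1(2μF, Q=9μC, V=4.50V), C2(1μF, Q=13μC, V=13.00V), C3(6μF, Q=4μC, V=0.67V), C4(1μF, Q=11μC, V=11.00V)
Op 1: CLOSE 1-2: Q_total=22.00, C_total=3.00, V=7.33; Q1=14.67, Q2=7.33; dissipated=24.083
Op 2: CLOSE 2-3: Q_total=11.33, C_total=7.00, V=1.62; Q2=1.62, Q3=9.71; dissipated=19.048
Final charges: Q1=14.67, Q2=1.62, Q3=9.71, Q4=11.00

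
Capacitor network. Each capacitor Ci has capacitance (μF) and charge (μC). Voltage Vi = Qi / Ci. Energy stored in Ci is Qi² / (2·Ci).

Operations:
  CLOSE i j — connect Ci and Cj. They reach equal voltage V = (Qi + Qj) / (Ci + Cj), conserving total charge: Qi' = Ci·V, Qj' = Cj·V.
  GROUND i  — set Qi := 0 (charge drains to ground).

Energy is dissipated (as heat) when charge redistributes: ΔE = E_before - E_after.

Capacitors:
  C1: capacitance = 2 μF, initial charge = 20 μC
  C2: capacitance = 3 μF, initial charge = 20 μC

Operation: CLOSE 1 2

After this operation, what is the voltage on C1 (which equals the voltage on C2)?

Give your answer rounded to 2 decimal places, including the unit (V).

Answer: 8.00 V

Derivation:
Initial: C1(2μF, Q=20μC, V=10.00V), C2(3μF, Q=20μC, V=6.67V)
Op 1: CLOSE 1-2: Q_total=40.00, C_total=5.00, V=8.00; Q1=16.00, Q2=24.00; dissipated=6.667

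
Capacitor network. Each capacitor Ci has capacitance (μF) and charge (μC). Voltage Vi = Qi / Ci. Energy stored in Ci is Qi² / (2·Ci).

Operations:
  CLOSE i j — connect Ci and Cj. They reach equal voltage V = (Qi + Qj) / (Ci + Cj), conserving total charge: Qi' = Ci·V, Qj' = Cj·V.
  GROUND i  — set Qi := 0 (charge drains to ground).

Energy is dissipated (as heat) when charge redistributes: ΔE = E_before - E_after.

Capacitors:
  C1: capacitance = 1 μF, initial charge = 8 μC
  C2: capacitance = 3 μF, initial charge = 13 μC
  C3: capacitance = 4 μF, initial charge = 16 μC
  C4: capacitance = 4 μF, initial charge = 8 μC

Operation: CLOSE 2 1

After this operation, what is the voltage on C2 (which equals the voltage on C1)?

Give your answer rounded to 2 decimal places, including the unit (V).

Answer: 5.25 V

Derivation:
Initial: C1(1μF, Q=8μC, V=8.00V), C2(3μF, Q=13μC, V=4.33V), C3(4μF, Q=16μC, V=4.00V), C4(4μF, Q=8μC, V=2.00V)
Op 1: CLOSE 2-1: Q_total=21.00, C_total=4.00, V=5.25; Q2=15.75, Q1=5.25; dissipated=5.042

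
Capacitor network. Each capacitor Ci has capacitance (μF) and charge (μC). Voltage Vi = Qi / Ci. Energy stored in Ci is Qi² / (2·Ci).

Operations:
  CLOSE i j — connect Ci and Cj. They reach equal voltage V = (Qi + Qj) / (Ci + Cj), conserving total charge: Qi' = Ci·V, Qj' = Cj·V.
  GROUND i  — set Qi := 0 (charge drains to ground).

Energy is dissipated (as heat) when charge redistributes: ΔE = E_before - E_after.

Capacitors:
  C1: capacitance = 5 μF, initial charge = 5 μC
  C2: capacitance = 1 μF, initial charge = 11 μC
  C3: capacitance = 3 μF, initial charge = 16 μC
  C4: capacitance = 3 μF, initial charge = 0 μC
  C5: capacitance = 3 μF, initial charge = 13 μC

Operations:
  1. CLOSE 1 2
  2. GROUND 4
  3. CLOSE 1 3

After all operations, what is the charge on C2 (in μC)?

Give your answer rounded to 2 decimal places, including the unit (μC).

Answer: 2.67 μC

Derivation:
Initial: C1(5μF, Q=5μC, V=1.00V), C2(1μF, Q=11μC, V=11.00V), C3(3μF, Q=16μC, V=5.33V), C4(3μF, Q=0μC, V=0.00V), C5(3μF, Q=13μC, V=4.33V)
Op 1: CLOSE 1-2: Q_total=16.00, C_total=6.00, V=2.67; Q1=13.33, Q2=2.67; dissipated=41.667
Op 2: GROUND 4: Q4=0; energy lost=0.000
Op 3: CLOSE 1-3: Q_total=29.33, C_total=8.00, V=3.67; Q1=18.33, Q3=11.00; dissipated=6.667
Final charges: Q1=18.33, Q2=2.67, Q3=11.00, Q4=0.00, Q5=13.00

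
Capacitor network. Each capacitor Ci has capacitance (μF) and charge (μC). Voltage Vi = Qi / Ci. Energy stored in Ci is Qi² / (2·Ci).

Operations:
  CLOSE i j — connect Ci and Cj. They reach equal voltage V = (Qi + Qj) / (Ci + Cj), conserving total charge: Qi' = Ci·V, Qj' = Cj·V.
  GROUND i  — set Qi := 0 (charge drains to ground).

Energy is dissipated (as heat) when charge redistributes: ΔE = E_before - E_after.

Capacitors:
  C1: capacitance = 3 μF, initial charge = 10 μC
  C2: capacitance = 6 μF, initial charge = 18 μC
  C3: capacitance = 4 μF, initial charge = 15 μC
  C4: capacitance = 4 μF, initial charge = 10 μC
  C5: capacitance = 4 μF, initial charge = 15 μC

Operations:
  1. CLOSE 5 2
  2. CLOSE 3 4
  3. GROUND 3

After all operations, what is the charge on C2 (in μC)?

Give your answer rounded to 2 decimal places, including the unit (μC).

Answer: 19.80 μC

Derivation:
Initial: C1(3μF, Q=10μC, V=3.33V), C2(6μF, Q=18μC, V=3.00V), C3(4μF, Q=15μC, V=3.75V), C4(4μF, Q=10μC, V=2.50V), C5(4μF, Q=15μC, V=3.75V)
Op 1: CLOSE 5-2: Q_total=33.00, C_total=10.00, V=3.30; Q5=13.20, Q2=19.80; dissipated=0.675
Op 2: CLOSE 3-4: Q_total=25.00, C_total=8.00, V=3.12; Q3=12.50, Q4=12.50; dissipated=1.562
Op 3: GROUND 3: Q3=0; energy lost=19.531
Final charges: Q1=10.00, Q2=19.80, Q3=0.00, Q4=12.50, Q5=13.20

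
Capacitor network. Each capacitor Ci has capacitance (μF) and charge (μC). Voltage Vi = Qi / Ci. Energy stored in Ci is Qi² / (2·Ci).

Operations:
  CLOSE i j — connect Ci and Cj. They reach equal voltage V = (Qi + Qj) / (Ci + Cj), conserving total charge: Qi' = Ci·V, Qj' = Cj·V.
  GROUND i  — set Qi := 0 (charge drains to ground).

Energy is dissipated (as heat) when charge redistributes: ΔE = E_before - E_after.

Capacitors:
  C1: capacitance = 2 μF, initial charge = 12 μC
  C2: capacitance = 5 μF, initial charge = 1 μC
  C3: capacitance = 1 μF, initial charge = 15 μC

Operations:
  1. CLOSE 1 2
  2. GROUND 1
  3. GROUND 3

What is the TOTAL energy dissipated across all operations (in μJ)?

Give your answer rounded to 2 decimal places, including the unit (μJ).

Answer: 139.98 μJ

Derivation:
Initial: C1(2μF, Q=12μC, V=6.00V), C2(5μF, Q=1μC, V=0.20V), C3(1μF, Q=15μC, V=15.00V)
Op 1: CLOSE 1-2: Q_total=13.00, C_total=7.00, V=1.86; Q1=3.71, Q2=9.29; dissipated=24.029
Op 2: GROUND 1: Q1=0; energy lost=3.449
Op 3: GROUND 3: Q3=0; energy lost=112.500
Total dissipated: 139.978 μJ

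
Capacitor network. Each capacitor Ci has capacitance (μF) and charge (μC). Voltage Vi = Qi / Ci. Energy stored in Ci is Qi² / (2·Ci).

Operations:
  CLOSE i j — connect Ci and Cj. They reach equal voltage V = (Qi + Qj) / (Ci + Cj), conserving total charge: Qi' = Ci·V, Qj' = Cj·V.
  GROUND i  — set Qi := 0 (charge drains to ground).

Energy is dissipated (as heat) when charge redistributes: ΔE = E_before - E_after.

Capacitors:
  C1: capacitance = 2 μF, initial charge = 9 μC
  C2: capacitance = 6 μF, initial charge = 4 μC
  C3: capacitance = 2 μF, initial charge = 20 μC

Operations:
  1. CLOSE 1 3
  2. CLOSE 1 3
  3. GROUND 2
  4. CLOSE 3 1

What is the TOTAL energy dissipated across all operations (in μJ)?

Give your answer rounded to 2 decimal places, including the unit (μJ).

Answer: 16.46 μJ

Derivation:
Initial: C1(2μF, Q=9μC, V=4.50V), C2(6μF, Q=4μC, V=0.67V), C3(2μF, Q=20μC, V=10.00V)
Op 1: CLOSE 1-3: Q_total=29.00, C_total=4.00, V=7.25; Q1=14.50, Q3=14.50; dissipated=15.125
Op 2: CLOSE 1-3: Q_total=29.00, C_total=4.00, V=7.25; Q1=14.50, Q3=14.50; dissipated=0.000
Op 3: GROUND 2: Q2=0; energy lost=1.333
Op 4: CLOSE 3-1: Q_total=29.00, C_total=4.00, V=7.25; Q3=14.50, Q1=14.50; dissipated=0.000
Total dissipated: 16.458 μJ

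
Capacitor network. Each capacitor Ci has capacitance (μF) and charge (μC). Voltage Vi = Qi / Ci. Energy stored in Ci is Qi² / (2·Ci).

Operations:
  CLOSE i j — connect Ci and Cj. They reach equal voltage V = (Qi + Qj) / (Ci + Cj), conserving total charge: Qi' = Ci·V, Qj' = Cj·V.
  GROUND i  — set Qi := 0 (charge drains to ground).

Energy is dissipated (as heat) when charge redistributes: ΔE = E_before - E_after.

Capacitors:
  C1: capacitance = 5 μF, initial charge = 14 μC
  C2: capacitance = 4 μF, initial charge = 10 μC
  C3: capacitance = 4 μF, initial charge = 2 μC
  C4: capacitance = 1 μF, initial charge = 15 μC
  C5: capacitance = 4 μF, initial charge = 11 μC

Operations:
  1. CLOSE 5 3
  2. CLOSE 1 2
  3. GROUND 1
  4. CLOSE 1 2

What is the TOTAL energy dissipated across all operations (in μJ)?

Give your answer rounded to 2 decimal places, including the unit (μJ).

Answer: 30.84 μJ

Derivation:
Initial: C1(5μF, Q=14μC, V=2.80V), C2(4μF, Q=10μC, V=2.50V), C3(4μF, Q=2μC, V=0.50V), C4(1μF, Q=15μC, V=15.00V), C5(4μF, Q=11μC, V=2.75V)
Op 1: CLOSE 5-3: Q_total=13.00, C_total=8.00, V=1.62; Q5=6.50, Q3=6.50; dissipated=5.062
Op 2: CLOSE 1-2: Q_total=24.00, C_total=9.00, V=2.67; Q1=13.33, Q2=10.67; dissipated=0.100
Op 3: GROUND 1: Q1=0; energy lost=17.778
Op 4: CLOSE 1-2: Q_total=10.67, C_total=9.00, V=1.19; Q1=5.93, Q2=4.74; dissipated=7.901
Total dissipated: 30.842 μJ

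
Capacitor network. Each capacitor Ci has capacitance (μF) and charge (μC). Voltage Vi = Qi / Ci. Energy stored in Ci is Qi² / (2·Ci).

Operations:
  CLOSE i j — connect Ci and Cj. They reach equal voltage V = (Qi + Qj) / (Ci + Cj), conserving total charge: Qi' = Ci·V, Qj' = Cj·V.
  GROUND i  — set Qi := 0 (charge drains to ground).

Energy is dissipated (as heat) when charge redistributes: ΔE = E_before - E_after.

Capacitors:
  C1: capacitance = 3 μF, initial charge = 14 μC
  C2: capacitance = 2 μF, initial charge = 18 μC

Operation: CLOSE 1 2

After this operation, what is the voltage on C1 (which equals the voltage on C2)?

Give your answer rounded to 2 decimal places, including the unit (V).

Initial: C1(3μF, Q=14μC, V=4.67V), C2(2μF, Q=18μC, V=9.00V)
Op 1: CLOSE 1-2: Q_total=32.00, C_total=5.00, V=6.40; Q1=19.20, Q2=12.80; dissipated=11.267

Answer: 6.40 V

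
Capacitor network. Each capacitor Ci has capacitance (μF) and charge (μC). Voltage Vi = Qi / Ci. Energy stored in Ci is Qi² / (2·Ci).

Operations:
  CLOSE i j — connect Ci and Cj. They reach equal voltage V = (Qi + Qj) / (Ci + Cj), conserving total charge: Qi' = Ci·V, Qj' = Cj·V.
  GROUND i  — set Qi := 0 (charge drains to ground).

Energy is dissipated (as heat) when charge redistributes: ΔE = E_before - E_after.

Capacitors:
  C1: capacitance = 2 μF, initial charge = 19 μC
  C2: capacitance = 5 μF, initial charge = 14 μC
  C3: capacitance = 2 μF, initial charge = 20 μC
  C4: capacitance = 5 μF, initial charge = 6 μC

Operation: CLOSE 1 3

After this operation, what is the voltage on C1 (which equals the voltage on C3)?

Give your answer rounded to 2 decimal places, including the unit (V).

Answer: 9.75 V

Derivation:
Initial: C1(2μF, Q=19μC, V=9.50V), C2(5μF, Q=14μC, V=2.80V), C3(2μF, Q=20μC, V=10.00V), C4(5μF, Q=6μC, V=1.20V)
Op 1: CLOSE 1-3: Q_total=39.00, C_total=4.00, V=9.75; Q1=19.50, Q3=19.50; dissipated=0.125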